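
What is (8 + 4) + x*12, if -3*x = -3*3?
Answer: 48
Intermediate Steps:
x = 3 (x = -(-1)*3 = -1/3*(-9) = 3)
(8 + 4) + x*12 = (8 + 4) + 3*12 = 12 + 36 = 48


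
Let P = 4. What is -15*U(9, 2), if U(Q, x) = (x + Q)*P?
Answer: -660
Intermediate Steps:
U(Q, x) = 4*Q + 4*x (U(Q, x) = (x + Q)*4 = (Q + x)*4 = 4*Q + 4*x)
-15*U(9, 2) = -15*(4*9 + 4*2) = -15*(36 + 8) = -15*44 = -660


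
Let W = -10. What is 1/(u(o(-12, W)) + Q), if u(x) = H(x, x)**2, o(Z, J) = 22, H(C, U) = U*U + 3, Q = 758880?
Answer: 1/996049 ≈ 1.0040e-6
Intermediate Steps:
H(C, U) = 3 + U**2 (H(C, U) = U**2 + 3 = 3 + U**2)
u(x) = (3 + x**2)**2
1/(u(o(-12, W)) + Q) = 1/((3 + 22**2)**2 + 758880) = 1/((3 + 484)**2 + 758880) = 1/(487**2 + 758880) = 1/(237169 + 758880) = 1/996049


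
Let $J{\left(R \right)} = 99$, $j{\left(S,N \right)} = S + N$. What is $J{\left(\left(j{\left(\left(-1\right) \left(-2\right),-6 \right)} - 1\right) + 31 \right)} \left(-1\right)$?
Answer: $-99$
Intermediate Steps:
$j{\left(S,N \right)} = N + S$
$J{\left(\left(j{\left(\left(-1\right) \left(-2\right),-6 \right)} - 1\right) + 31 \right)} \left(-1\right) = 99 \left(-1\right) = -99$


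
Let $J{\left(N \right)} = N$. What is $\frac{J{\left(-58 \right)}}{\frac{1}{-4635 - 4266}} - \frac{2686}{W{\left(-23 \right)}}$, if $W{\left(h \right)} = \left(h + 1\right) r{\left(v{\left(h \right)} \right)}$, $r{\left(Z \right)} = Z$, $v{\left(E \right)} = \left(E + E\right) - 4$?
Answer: $\frac{283940557}{550} \approx 5.1626 \cdot 10^{5}$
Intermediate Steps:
$v{\left(E \right)} = -4 + 2 E$ ($v{\left(E \right)} = 2 E - 4 = -4 + 2 E$)
$W{\left(h \right)} = \left(1 + h\right) \left(-4 + 2 h\right)$ ($W{\left(h \right)} = \left(h + 1\right) \left(-4 + 2 h\right) = \left(1 + h\right) \left(-4 + 2 h\right)$)
$\frac{J{\left(-58 \right)}}{\frac{1}{-4635 - 4266}} - \frac{2686}{W{\left(-23 \right)}} = - \frac{58}{\frac{1}{-4635 - 4266}} - \frac{2686}{2 \left(1 - 23\right) \left(-2 - 23\right)} = - \frac{58}{\frac{1}{-8901}} - \frac{2686}{2 \left(-22\right) \left(-25\right)} = - \frac{58}{- \frac{1}{8901}} - \frac{2686}{1100} = \left(-58\right) \left(-8901\right) - \frac{1343}{550} = 516258 - \frac{1343}{550} = \frac{283940557}{550}$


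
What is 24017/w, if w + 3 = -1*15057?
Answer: -24017/15060 ≈ -1.5948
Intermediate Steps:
w = -15060 (w = -3 - 1*15057 = -3 - 15057 = -15060)
24017/w = 24017/(-15060) = 24017*(-1/15060) = -24017/15060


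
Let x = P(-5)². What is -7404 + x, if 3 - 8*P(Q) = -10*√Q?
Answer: -474347/64 + 15*I*√5/16 ≈ -7411.7 + 2.0963*I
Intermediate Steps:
P(Q) = 3/8 + 5*√Q/4 (P(Q) = 3/8 - (-5)*√Q/4 = 3/8 + 5*√Q/4)
x = (3/8 + 5*I*√5/4)² (x = (3/8 + 5*√(-5)/4)² = (3/8 + 5*(I*√5)/4)² = (3/8 + 5*I*√5/4)² ≈ -7.6719 + 2.0963*I)
-7404 + x = -7404 + (-491/64 + 15*I*√5/16) = -474347/64 + 15*I*√5/16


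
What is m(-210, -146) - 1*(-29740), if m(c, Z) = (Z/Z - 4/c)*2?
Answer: 3122914/105 ≈ 29742.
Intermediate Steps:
m(c, Z) = 2 - 8/c (m(c, Z) = (1 - 4/c)*2 = 2 - 8/c)
m(-210, -146) - 1*(-29740) = (2 - 8/(-210)) - 1*(-29740) = (2 - 8*(-1/210)) + 29740 = (2 + 4/105) + 29740 = 214/105 + 29740 = 3122914/105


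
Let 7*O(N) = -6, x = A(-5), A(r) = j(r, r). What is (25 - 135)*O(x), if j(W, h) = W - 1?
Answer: 660/7 ≈ 94.286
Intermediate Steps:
j(W, h) = -1 + W
A(r) = -1 + r
x = -6 (x = -1 - 5 = -6)
O(N) = -6/7 (O(N) = (⅐)*(-6) = -6/7)
(25 - 135)*O(x) = (25 - 135)*(-6/7) = -110*(-6/7) = 660/7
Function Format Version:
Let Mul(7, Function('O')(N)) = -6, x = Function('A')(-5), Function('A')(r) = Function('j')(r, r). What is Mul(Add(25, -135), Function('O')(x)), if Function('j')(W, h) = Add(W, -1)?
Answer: Rational(660, 7) ≈ 94.286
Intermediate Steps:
Function('j')(W, h) = Add(-1, W)
Function('A')(r) = Add(-1, r)
x = -6 (x = Add(-1, -5) = -6)
Function('O')(N) = Rational(-6, 7) (Function('O')(N) = Mul(Rational(1, 7), -6) = Rational(-6, 7))
Mul(Add(25, -135), Function('O')(x)) = Mul(Add(25, -135), Rational(-6, 7)) = Mul(-110, Rational(-6, 7)) = Rational(660, 7)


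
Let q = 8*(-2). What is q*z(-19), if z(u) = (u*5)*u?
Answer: -28880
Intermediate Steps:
z(u) = 5*u**2 (z(u) = (5*u)*u = 5*u**2)
q = -16
q*z(-19) = -80*(-19)**2 = -80*361 = -16*1805 = -28880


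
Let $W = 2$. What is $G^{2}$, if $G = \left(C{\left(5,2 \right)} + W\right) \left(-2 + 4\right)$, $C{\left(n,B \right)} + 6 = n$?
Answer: $4$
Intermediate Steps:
$C{\left(n,B \right)} = -6 + n$
$G = 2$ ($G = \left(\left(-6 + 5\right) + 2\right) \left(-2 + 4\right) = \left(-1 + 2\right) 2 = 1 \cdot 2 = 2$)
$G^{2} = 2^{2} = 4$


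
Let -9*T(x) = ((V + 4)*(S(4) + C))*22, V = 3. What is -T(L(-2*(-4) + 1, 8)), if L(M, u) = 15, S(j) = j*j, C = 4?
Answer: 3080/9 ≈ 342.22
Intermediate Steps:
S(j) = j**2
T(x) = -3080/9 (T(x) = -(3 + 4)*(4**2 + 4)*22/9 = -7*(16 + 4)*22/9 = -7*20*22/9 = -140*22/9 = -1/9*3080 = -3080/9)
-T(L(-2*(-4) + 1, 8)) = -1*(-3080/9) = 3080/9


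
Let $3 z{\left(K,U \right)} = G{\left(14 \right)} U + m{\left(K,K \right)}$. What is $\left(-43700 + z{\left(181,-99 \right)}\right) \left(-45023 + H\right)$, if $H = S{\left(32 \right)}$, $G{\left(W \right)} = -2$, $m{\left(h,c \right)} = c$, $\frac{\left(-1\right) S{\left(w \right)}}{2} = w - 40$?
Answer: $\frac{5883360047}{3} \approx 1.9611 \cdot 10^{9}$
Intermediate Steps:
$S{\left(w \right)} = 80 - 2 w$ ($S{\left(w \right)} = - 2 \left(w - 40\right) = - 2 \left(-40 + w\right) = 80 - 2 w$)
$H = 16$ ($H = 80 - 64 = 16$)
$z{\left(K,U \right)} = - \frac{2 U}{3} + \frac{K}{3}$ ($z{\left(K,U \right)} = \frac{- 2 U + K}{3} = \frac{K - 2 U}{3} = - \frac{2 U}{3} + \frac{K}{3}$)
$\left(-43700 + z{\left(181,-99 \right)}\right) \left(-45023 + H\right) = \left(-43700 + \left(\left(- \frac{2}{3}\right) \left(-99\right) + \frac{1}{3} \cdot 181\right)\right) \left(-45023 + 16\right) = \left(-43700 + \left(66 + \frac{181}{3}\right)\right) \left(-45007\right) = \left(-43700 + \frac{379}{3}\right) \left(-45007\right) = \left(- \frac{130721}{3}\right) \left(-45007\right) = \frac{5883360047}{3}$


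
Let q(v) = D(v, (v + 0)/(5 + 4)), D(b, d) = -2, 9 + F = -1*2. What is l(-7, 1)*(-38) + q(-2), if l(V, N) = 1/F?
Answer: 16/11 ≈ 1.4545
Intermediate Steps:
F = -11 (F = -9 - 1*2 = -9 - 2 = -11)
l(V, N) = -1/11 (l(V, N) = 1/(-11) = -1/11)
q(v) = -2
l(-7, 1)*(-38) + q(-2) = -1/11*(-38) - 2 = 38/11 - 2 = 16/11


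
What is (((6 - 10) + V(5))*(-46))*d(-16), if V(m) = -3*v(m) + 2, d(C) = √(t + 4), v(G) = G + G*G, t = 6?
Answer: 4232*√10 ≈ 13383.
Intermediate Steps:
v(G) = G + G²
d(C) = √10 (d(C) = √(6 + 4) = √10)
V(m) = 2 - 3*m*(1 + m) (V(m) = -3*m*(1 + m) + 2 = 2 - 3*m*(1 + m))
(((6 - 10) + V(5))*(-46))*d(-16) = (((6 - 10) + (2 - 3*5*(1 + 5)))*(-46))*√10 = ((-4 + (2 - 3*5*6))*(-46))*√10 = ((-4 + (2 - 90))*(-46))*√10 = ((-4 - 88)*(-46))*√10 = (-92*(-46))*√10 = 4232*√10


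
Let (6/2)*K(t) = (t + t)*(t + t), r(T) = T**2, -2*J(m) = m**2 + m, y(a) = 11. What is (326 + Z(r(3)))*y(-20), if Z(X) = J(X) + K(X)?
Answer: 4279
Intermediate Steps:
J(m) = -m/2 - m**2/2 (J(m) = -(m**2 + m)/2 = -(m + m**2)/2 = -m/2 - m**2/2)
K(t) = 4*t**2/3 (K(t) = ((t + t)*(t + t))/3 = ((2*t)*(2*t))/3 = (4*t**2)/3 = 4*t**2/3)
Z(X) = 4*X**2/3 - X*(1 + X)/2 (Z(X) = -X*(1 + X)/2 + 4*X**2/3 = 4*X**2/3 - X*(1 + X)/2)
(326 + Z(r(3)))*y(-20) = (326 + (1/6)*3**2*(-3 + 5*3**2))*11 = (326 + (1/6)*9*(-3 + 5*9))*11 = (326 + (1/6)*9*(-3 + 45))*11 = (326 + (1/6)*9*42)*11 = (326 + 63)*11 = 389*11 = 4279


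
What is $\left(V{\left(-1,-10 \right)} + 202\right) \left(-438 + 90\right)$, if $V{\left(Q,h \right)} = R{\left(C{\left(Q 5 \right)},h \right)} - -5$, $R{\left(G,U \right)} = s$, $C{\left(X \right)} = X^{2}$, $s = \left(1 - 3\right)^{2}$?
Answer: $-73428$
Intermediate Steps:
$s = 4$ ($s = \left(-2\right)^{2} = 4$)
$R{\left(G,U \right)} = 4$
$V{\left(Q,h \right)} = 9$ ($V{\left(Q,h \right)} = 4 - -5 = 4 + 5 = 9$)
$\left(V{\left(-1,-10 \right)} + 202\right) \left(-438 + 90\right) = \left(9 + 202\right) \left(-438 + 90\right) = 211 \left(-348\right) = -73428$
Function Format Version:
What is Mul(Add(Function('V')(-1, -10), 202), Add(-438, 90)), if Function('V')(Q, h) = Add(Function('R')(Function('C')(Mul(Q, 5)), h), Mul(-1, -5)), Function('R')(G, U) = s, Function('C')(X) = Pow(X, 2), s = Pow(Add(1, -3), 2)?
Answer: -73428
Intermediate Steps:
s = 4 (s = Pow(-2, 2) = 4)
Function('R')(G, U) = 4
Function('V')(Q, h) = 9 (Function('V')(Q, h) = Add(4, Mul(-1, -5)) = Add(4, 5) = 9)
Mul(Add(Function('V')(-1, -10), 202), Add(-438, 90)) = Mul(Add(9, 202), Add(-438, 90)) = Mul(211, -348) = -73428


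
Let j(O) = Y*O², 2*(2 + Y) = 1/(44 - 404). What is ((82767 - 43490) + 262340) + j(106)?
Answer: 50243291/180 ≈ 2.7913e+5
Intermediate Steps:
Y = -1441/720 (Y = -2 + 1/(2*(44 - 404)) = -2 + (½)/(-360) = -2 + (½)*(-1/360) = -2 - 1/720 = -1441/720 ≈ -2.0014)
j(O) = -1441*O²/720
((82767 - 43490) + 262340) + j(106) = ((82767 - 43490) + 262340) - 1441/720*106² = (39277 + 262340) - 1441/720*11236 = 301617 - 4047769/180 = 50243291/180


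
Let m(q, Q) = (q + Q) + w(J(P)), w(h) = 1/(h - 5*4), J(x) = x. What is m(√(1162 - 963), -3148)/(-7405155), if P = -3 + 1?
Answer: 69257/162913410 - √199/7405155 ≈ 0.00042321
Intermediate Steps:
P = -2
w(h) = 1/(-20 + h) (w(h) = 1/(h - 20) = 1/(-20 + h))
m(q, Q) = -1/22 + Q + q (m(q, Q) = (q + Q) + 1/(-20 - 2) = (Q + q) + 1/(-22) = (Q + q) - 1/22 = -1/22 + Q + q)
m(√(1162 - 963), -3148)/(-7405155) = (-1/22 - 3148 + √(1162 - 963))/(-7405155) = (-1/22 - 3148 + √199)*(-1/7405155) = (-69257/22 + √199)*(-1/7405155) = 69257/162913410 - √199/7405155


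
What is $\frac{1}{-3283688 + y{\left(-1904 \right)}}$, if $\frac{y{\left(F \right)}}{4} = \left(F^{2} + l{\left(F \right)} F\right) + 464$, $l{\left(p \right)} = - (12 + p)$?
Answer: $- \frac{1}{3190440} \approx -3.1344 \cdot 10^{-7}$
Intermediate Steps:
$l{\left(p \right)} = -12 - p$
$y{\left(F \right)} = 1856 + 4 F^{2} + 4 F \left(-12 - F\right)$ ($y{\left(F \right)} = 4 \left(\left(F^{2} + \left(-12 - F\right) F\right) + 464\right) = 4 \left(\left(F^{2} + F \left(-12 - F\right)\right) + 464\right) = 4 \left(464 + F^{2} + F \left(-12 - F\right)\right) = 1856 + 4 F^{2} + 4 F \left(-12 - F\right)$)
$\frac{1}{-3283688 + y{\left(-1904 \right)}} = \frac{1}{-3283688 + \left(1856 - -91392\right)} = \frac{1}{-3283688 + \left(1856 + 91392\right)} = \frac{1}{-3283688 + 93248} = \frac{1}{-3190440} = - \frac{1}{3190440}$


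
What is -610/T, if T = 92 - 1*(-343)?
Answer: -122/87 ≈ -1.4023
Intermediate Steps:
T = 435 (T = 92 + 343 = 435)
-610/T = -610/435 = -610*1/435 = -122/87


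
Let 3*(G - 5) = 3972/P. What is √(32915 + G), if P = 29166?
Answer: √7000904879826/14583 ≈ 181.44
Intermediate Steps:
G = 73577/14583 (G = 5 + (3972/29166)/3 = 5 + (3972*(1/29166))/3 = 5 + (⅓)*(662/4861) = 5 + 662/14583 = 73577/14583 ≈ 5.0454)
√(32915 + G) = √(32915 + 73577/14583) = √(480073022/14583) = √7000904879826/14583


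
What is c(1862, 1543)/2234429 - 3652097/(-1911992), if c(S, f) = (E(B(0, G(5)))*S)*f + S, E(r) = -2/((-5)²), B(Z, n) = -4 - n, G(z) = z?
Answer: 193111231002981/106805259314200 ≈ 1.8081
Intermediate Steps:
E(r) = -2/25
c(S, f) = S - 2*S*f/25 (c(S, f) = (-2*S/25)*f + S = -2*S*f/25 + S = S - 2*S*f/25)
c(1862, 1543)/2234429 - 3652097/(-1911992) = ((1/25)*1862*(25 - 2*1543))/2234429 - 3652097/(-1911992) = ((1/25)*1862*(25 - 3086))*(1/2234429) - 3652097*(-1/1911992) = ((1/25)*1862*(-3061))*(1/2234429) + 3652097/1911992 = -5699582/25*1/2234429 + 3652097/1911992 = -5699582/55860725 + 3652097/1911992 = 193111231002981/106805259314200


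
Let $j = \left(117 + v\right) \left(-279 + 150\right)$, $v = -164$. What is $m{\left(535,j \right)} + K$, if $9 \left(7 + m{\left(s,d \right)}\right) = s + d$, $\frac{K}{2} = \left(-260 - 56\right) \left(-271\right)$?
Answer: $\frac{1547983}{9} \approx 1.72 \cdot 10^{5}$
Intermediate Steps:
$K = 171272$ ($K = 2 \left(-260 - 56\right) \left(-271\right) = 2 \left(\left(-316\right) \left(-271\right)\right) = 2 \cdot 85636 = 171272$)
$j = 6063$ ($j = \left(117 - 164\right) \left(-279 + 150\right) = \left(-47\right) \left(-129\right) = 6063$)
$m{\left(s,d \right)} = -7 + \frac{d}{9} + \frac{s}{9}$ ($m{\left(s,d \right)} = -7 + \frac{s + d}{9} = -7 + \frac{d + s}{9} = -7 + \left(\frac{d}{9} + \frac{s}{9}\right) = -7 + \frac{d}{9} + \frac{s}{9}$)
$m{\left(535,j \right)} + K = \left(-7 + \frac{1}{9} \cdot 6063 + \frac{1}{9} \cdot 535\right) + 171272 = \left(-7 + \frac{2021}{3} + \frac{535}{9}\right) + 171272 = \frac{6535}{9} + 171272 = \frac{1547983}{9}$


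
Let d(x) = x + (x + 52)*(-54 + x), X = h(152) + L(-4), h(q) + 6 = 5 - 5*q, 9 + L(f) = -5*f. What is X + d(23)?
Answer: -3052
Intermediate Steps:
L(f) = -9 - 5*f
h(q) = -1 - 5*q (h(q) = -6 + (5 - 5*q) = -1 - 5*q)
X = -750 (X = (-1 - 5*152) + (-9 - 5*(-4)) = (-1 - 760) + (-9 + 20) = -761 + 11 = -750)
d(x) = x + (-54 + x)*(52 + x) (d(x) = x + (52 + x)*(-54 + x) = x + (-54 + x)*(52 + x))
X + d(23) = -750 + (-2808 + 23**2 - 1*23) = -750 + (-2808 + 529 - 23) = -750 - 2302 = -3052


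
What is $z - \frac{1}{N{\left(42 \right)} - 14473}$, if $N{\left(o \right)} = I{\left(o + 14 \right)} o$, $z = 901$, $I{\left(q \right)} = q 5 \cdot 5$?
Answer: $\frac{39938626}{44327} \approx 901.0$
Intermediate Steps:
$I{\left(q \right)} = 25 q$ ($I{\left(q \right)} = 5 q 5 = 25 q$)
$N{\left(o \right)} = o \left(350 + 25 o\right)$ ($N{\left(o \right)} = 25 \left(o + 14\right) o = 25 \left(14 + o\right) o = \left(350 + 25 o\right) o = o \left(350 + 25 o\right)$)
$z - \frac{1}{N{\left(42 \right)} - 14473} = 901 - \frac{1}{25 \cdot 42 \left(14 + 42\right) - 14473} = 901 - \frac{1}{25 \cdot 42 \cdot 56 - 14473} = 901 - \frac{1}{58800 - 14473} = 901 - \frac{1}{44327} = \frac{39938626}{44327}$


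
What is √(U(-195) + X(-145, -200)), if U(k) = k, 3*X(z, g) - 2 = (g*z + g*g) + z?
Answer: 4*√12801/3 ≈ 150.86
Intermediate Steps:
X(z, g) = ⅔ + z/3 + g²/3 + g*z/3 (X(z, g) = ⅔ + ((g*z + g*g) + z)/3 = ⅔ + ((g*z + g²) + z)/3 = ⅔ + ((g² + g*z) + z)/3 = ⅔ + (z + g² + g*z)/3 = ⅔ + (z/3 + g²/3 + g*z/3) = ⅔ + z/3 + g²/3 + g*z/3)
√(U(-195) + X(-145, -200)) = √(-195 + (⅔ + (⅓)*(-145) + (⅓)*(-200)² + (⅓)*(-200)*(-145))) = √(-195 + (⅔ - 145/3 + (⅓)*40000 + 29000/3)) = √(-195 + (⅔ - 145/3 + 40000/3 + 29000/3)) = √(-195 + 68857/3) = √(68272/3) = 4*√12801/3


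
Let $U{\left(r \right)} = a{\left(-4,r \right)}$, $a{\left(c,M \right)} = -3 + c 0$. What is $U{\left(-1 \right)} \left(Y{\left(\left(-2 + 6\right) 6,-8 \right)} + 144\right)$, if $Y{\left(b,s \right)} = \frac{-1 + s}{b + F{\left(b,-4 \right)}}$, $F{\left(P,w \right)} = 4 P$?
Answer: $- \frac{17271}{40} \approx -431.77$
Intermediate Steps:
$a{\left(c,M \right)} = -3$ ($a{\left(c,M \right)} = -3 + 0 = -3$)
$U{\left(r \right)} = -3$
$Y{\left(b,s \right)} = \frac{-1 + s}{5 b}$ ($Y{\left(b,s \right)} = \frac{-1 + s}{b + 4 b} = \frac{-1 + s}{5 b}$)
$U{\left(-1 \right)} \left(Y{\left(\left(-2 + 6\right) 6,-8 \right)} + 144\right) = - 3 \left(\frac{-1 - 8}{5 \left(-2 + 6\right) 6} + 144\right) = - 3 \left(\frac{1}{5} \frac{1}{4 \cdot 6} \left(-9\right) + 144\right) = - 3 \left(\frac{1}{5} \cdot \frac{1}{24} \left(-9\right) + 144\right) = - 3 \left(- \frac{3}{40} + 144\right) = \left(-3\right) \frac{5757}{40} = - \frac{17271}{40}$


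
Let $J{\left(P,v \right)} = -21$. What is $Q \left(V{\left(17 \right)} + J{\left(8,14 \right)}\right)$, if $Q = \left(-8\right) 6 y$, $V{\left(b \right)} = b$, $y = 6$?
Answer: $1152$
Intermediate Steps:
$Q = -288$ ($Q = \left(-8\right) 6 \cdot 6 = \left(-48\right) 6 = -288$)
$Q \left(V{\left(17 \right)} + J{\left(8,14 \right)}\right) = - 288 \left(17 - 21\right) = \left(-288\right) \left(-4\right) = 1152$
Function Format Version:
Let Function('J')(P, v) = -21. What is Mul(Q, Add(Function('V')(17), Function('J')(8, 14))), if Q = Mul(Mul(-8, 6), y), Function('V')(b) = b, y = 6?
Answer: 1152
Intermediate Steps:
Q = -288 (Q = Mul(Mul(-8, 6), 6) = Mul(-48, 6) = -288)
Mul(Q, Add(Function('V')(17), Function('J')(8, 14))) = Mul(-288, Add(17, -21)) = Mul(-288, -4) = 1152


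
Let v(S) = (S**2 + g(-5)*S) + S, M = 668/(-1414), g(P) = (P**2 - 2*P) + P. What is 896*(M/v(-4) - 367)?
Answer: -896714176/2727 ≈ -3.2883e+5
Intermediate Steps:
g(P) = P**2 - P
M = -334/707 (M = 668*(-1/1414) = -334/707 ≈ -0.47242)
v(S) = S**2 + 31*S (v(S) = (S**2 + (-5*(-1 - 5))*S) + S = (S**2 + (-5*(-6))*S) + S = (S**2 + 30*S) + S = S**2 + 31*S)
896*(M/v(-4) - 367) = 896*(-334*(-1/(4*(31 - 4)))/707 - 367) = 896*(-334/(707*((-4*27))) - 367) = 896*(-334/707/(-108) - 367) = 896*(-334/707*(-1/108) - 367) = 896*(167/38178 - 367) = 896*(-14011159/38178) = -896714176/2727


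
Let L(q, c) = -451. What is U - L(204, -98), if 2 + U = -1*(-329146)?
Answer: 329595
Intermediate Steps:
U = 329144 (U = -2 - 1*(-329146) = -2 + 329146 = 329144)
U - L(204, -98) = 329144 - 1*(-451) = 329144 + 451 = 329595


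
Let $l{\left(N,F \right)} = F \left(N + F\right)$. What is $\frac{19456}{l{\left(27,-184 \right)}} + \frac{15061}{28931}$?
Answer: $\frac{124745463}{104469841} \approx 1.1941$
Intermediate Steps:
$l{\left(N,F \right)} = F \left(F + N\right)$
$\frac{19456}{l{\left(27,-184 \right)}} + \frac{15061}{28931} = \frac{19456}{\left(-184\right) \left(-184 + 27\right)} + \frac{15061}{28931} = \frac{19456}{\left(-184\right) \left(-157\right)} + 15061 \cdot \frac{1}{28931} = \frac{19456}{28888} + \frac{15061}{28931} = 19456 \cdot \frac{1}{28888} + \frac{15061}{28931} = \frac{2432}{3611} + \frac{15061}{28931} = \frac{124745463}{104469841}$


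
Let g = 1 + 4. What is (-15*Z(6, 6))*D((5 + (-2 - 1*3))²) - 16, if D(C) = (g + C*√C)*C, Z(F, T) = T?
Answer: -16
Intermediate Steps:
g = 5
D(C) = C*(5 + C^(3/2)) (D(C) = (5 + C*√C)*C = (5 + C^(3/2))*C = C*(5 + C^(3/2)))
(-15*Z(6, 6))*D((5 + (-2 - 1*3))²) - 16 = (-15*6)*(((5 + (-2 - 1*3))²)^(5/2) + 5*(5 + (-2 - 1*3))²) - 16 = -90*(((5 + (-2 - 3))²)^(5/2) + 5*(5 + (-2 - 3))²) - 16 = -90*(((5 - 5)²)^(5/2) + 5*(5 - 5)²) - 16 = -90*((0²)^(5/2) + 5*0²) - 16 = -90*(0^(5/2) + 5*0) - 16 = -90*(0 + 0) - 16 = -90*0 - 16 = 0 - 16 = -16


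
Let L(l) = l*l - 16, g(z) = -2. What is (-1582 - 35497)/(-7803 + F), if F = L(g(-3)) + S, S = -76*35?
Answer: 37079/10475 ≈ 3.5398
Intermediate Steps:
S = -2660
L(l) = -16 + l² (L(l) = l² - 16 = -16 + l²)
F = -2672 (F = (-16 + (-2)²) - 2660 = (-16 + 4) - 2660 = -12 - 2660 = -2672)
(-1582 - 35497)/(-7803 + F) = (-1582 - 35497)/(-7803 - 2672) = -37079/(-10475) = -37079*(-1/10475) = 37079/10475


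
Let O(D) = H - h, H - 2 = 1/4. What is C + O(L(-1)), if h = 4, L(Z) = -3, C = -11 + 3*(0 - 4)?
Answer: -99/4 ≈ -24.750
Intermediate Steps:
C = -23 (C = -11 + 3*(-4) = -11 - 12 = -23)
H = 9/4 (H = 2 + 1/4 = 2 + ¼ = 9/4 ≈ 2.2500)
O(D) = -7/4 (O(D) = 9/4 - 1*4 = 9/4 - 4 = -7/4)
C + O(L(-1)) = -23 - 7/4 = -99/4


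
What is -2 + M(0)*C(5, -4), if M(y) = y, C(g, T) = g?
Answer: -2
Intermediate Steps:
-2 + M(0)*C(5, -4) = -2 + 0*5 = -2 + 0 = -2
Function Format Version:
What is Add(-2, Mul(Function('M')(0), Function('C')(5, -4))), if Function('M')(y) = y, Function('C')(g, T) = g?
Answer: -2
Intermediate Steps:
Add(-2, Mul(Function('M')(0), Function('C')(5, -4))) = Add(-2, Mul(0, 5)) = Add(-2, 0) = -2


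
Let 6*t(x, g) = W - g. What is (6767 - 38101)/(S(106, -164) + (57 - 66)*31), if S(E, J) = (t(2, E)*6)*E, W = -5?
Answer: 31334/12045 ≈ 2.6014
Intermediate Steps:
t(x, g) = -5/6 - g/6 (t(x, g) = (-5 - g)/6 = -5/6 - g/6)
S(E, J) = E*(-5 - E) (S(E, J) = ((-5/6 - E/6)*6)*E = (-5 - E)*E = E*(-5 - E))
(6767 - 38101)/(S(106, -164) + (57 - 66)*31) = (6767 - 38101)/(-1*106*(5 + 106) + (57 - 66)*31) = -31334/(-1*106*111 - 9*31) = -31334/(-11766 - 279) = -31334/(-12045) = -31334*(-1/12045) = 31334/12045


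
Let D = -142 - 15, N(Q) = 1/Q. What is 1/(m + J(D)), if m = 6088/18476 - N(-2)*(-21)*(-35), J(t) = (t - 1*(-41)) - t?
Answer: 9238/3776767 ≈ 0.0024460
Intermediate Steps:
D = -157
J(t) = 41 (J(t) = (t + 41) - t = (41 + t) - t = 41)
m = 3398009/9238 (m = 6088/18476 - -21/(-2)*(-35) = 6088*(1/18476) - (-½*(-21))*(-35) = 1522/4619 - 21*(-35)/2 = 1522/4619 - 1*(-735/2) = 1522/4619 + 735/2 = 3398009/9238 ≈ 367.83)
1/(m + J(D)) = 1/(3398009/9238 + 41) = 1/(3776767/9238) = 9238/3776767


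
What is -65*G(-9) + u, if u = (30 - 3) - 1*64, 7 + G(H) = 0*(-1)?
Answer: 418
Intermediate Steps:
G(H) = -7 (G(H) = -7 + 0*(-1) = -7 + 0 = -7)
u = -37 (u = 27 - 64 = -37)
-65*G(-9) + u = -65*(-7) - 37 = 455 - 37 = 418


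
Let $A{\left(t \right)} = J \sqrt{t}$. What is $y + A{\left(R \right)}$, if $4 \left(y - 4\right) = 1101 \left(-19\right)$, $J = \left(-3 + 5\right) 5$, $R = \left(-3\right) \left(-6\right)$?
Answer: $- \frac{20903}{4} + 30 \sqrt{2} \approx -5183.3$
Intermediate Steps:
$R = 18$
$J = 10$ ($J = 2 \cdot 5 = 10$)
$A{\left(t \right)} = 10 \sqrt{t}$
$y = - \frac{20903}{4}$ ($y = 4 + \frac{1101 \left(-19\right)}{4} = 4 + \frac{1}{4} \left(-20919\right) = 4 - \frac{20919}{4} = - \frac{20903}{4} \approx -5225.8$)
$y + A{\left(R \right)} = - \frac{20903}{4} + 10 \sqrt{18} = - \frac{20903}{4} + 10 \cdot 3 \sqrt{2} = - \frac{20903}{4} + 30 \sqrt{2}$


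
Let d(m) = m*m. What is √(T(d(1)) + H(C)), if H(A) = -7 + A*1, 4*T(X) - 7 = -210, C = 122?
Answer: √257/2 ≈ 8.0156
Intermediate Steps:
d(m) = m²
T(X) = -203/4 (T(X) = 7/4 + (¼)*(-210) = 7/4 - 105/2 = -203/4)
H(A) = -7 + A
√(T(d(1)) + H(C)) = √(-203/4 + (-7 + 122)) = √(-203/4 + 115) = √(257/4) = √257/2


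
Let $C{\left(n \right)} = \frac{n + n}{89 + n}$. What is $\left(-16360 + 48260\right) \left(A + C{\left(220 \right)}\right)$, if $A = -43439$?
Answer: $- \frac{428168530900}{309} \approx -1.3857 \cdot 10^{9}$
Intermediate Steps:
$C{\left(n \right)} = \frac{2 n}{89 + n}$
$\left(-16360 + 48260\right) \left(A + C{\left(220 \right)}\right) = \left(-16360 + 48260\right) \left(-43439 + 2 \cdot 220 \frac{1}{89 + 220}\right) = 31900 \left(-43439 + 2 \cdot 220 \cdot \frac{1}{309}\right) = 31900 \left(-43439 + \frac{440}{309}\right) = 31900 \left(- \frac{13422211}{309}\right) = - \frac{428168530900}{309}$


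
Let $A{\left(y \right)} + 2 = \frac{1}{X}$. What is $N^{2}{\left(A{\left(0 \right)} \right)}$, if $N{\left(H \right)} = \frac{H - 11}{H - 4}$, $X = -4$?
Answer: $\frac{2809}{625} \approx 4.4944$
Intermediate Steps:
$A{\left(y \right)} = - \frac{9}{4}$ ($A{\left(y \right)} = -2 + \frac{1}{-4} = -2 - \frac{1}{4} = - \frac{9}{4}$)
$N{\left(H \right)} = \frac{-11 + H}{-4 + H}$
$N^{2}{\left(A{\left(0 \right)} \right)} = \left(\frac{-11 - \frac{9}{4}}{-4 - \frac{9}{4}}\right)^{2} = \left(\frac{1}{- \frac{25}{4}} \left(- \frac{53}{4}\right)\right)^{2} = \left(\left(- \frac{4}{25}\right) \left(- \frac{53}{4}\right)\right)^{2} = \left(\frac{53}{25}\right)^{2} = \frac{2809}{625}$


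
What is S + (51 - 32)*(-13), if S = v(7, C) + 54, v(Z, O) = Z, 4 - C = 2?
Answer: -186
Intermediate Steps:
C = 2 (C = 4 - 1*2 = 4 - 2 = 2)
S = 61 (S = 7 + 54 = 61)
S + (51 - 32)*(-13) = 61 + (51 - 32)*(-13) = 61 + 19*(-13) = 61 - 247 = -186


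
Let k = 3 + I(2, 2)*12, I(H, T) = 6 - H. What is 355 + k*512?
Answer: 26467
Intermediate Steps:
k = 51 (k = 3 + (6 - 1*2)*12 = 3 + (6 - 2)*12 = 3 + 4*12 = 3 + 48 = 51)
355 + k*512 = 355 + 51*512 = 355 + 26112 = 26467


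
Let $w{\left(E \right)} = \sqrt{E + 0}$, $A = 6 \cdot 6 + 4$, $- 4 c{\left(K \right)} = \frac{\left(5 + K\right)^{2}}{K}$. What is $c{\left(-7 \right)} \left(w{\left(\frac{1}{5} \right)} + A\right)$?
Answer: $\frac{40}{7} + \frac{\sqrt{5}}{35} \approx 5.7782$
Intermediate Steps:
$c{\left(K \right)} = - \frac{\left(5 + K\right)^{2}}{4 K}$ ($c{\left(K \right)} = - \frac{\left(5 + K\right)^{2} \frac{1}{K}}{4} = - \frac{\frac{1}{K} \left(5 + K\right)^{2}}{4} = - \frac{\left(5 + K\right)^{2}}{4 K}$)
$A = 40$ ($A = 36 + 4 = 40$)
$w{\left(E \right)} = \sqrt{E}$
$c{\left(-7 \right)} \left(w{\left(\frac{1}{5} \right)} + A\right) = - \frac{\left(5 - 7\right)^{2}}{4 \left(-7\right)} \left(\sqrt{\frac{1}{5}} + 40\right) = \left(- \frac{1}{4}\right) \left(- \frac{1}{7}\right) \left(-2\right)^{2} \left(\sqrt{\frac{1}{5}} + 40\right) = \left(- \frac{1}{4}\right) \left(- \frac{1}{7}\right) 4 \left(\frac{\sqrt{5}}{5} + 40\right) = \frac{40 + \frac{\sqrt{5}}{5}}{7} = \frac{40}{7} + \frac{\sqrt{5}}{35}$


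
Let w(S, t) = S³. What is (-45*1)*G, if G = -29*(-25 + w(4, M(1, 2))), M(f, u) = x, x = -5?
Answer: 50895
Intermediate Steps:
M(f, u) = -5
G = -1131 (G = -29*(-25 + 4³) = -29*(-25 + 64) = -29*39 = -1131)
(-45*1)*G = -45*1*(-1131) = -45*(-1131) = 50895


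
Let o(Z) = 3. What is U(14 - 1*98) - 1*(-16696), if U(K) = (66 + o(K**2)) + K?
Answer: 16681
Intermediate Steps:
U(K) = 69 + K (U(K) = (66 + 3) + K = 69 + K)
U(14 - 1*98) - 1*(-16696) = (69 + (14 - 1*98)) - 1*(-16696) = (69 + (14 - 98)) + 16696 = (69 - 84) + 16696 = -15 + 16696 = 16681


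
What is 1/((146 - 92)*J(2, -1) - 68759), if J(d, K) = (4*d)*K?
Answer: -1/69191 ≈ -1.4453e-5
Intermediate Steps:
J(d, K) = 4*K*d
1/((146 - 92)*J(2, -1) - 68759) = 1/((146 - 92)*(4*(-1)*2) - 68759) = 1/(54*(-8) - 68759) = 1/(-432 - 68759) = 1/(-69191) = -1/69191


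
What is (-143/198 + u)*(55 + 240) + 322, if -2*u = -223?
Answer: 297013/9 ≈ 33001.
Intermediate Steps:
u = 223/2 (u = -½*(-223) = 223/2 ≈ 111.50)
(-143/198 + u)*(55 + 240) + 322 = (-143/198 + 223/2)*(55 + 240) + 322 = (-143*1/198 + 223/2)*295 + 322 = (-13/18 + 223/2)*295 + 322 = (997/9)*295 + 322 = 294115/9 + 322 = 297013/9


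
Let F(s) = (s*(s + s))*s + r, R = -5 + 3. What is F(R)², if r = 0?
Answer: 256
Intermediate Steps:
R = -2
F(s) = 2*s³ (F(s) = (s*(s + s))*s + 0 = (s*(2*s))*s + 0 = (2*s²)*s + 0 = 2*s³ + 0 = 2*s³)
F(R)² = (2*(-2)³)² = (2*(-8))² = (-16)² = 256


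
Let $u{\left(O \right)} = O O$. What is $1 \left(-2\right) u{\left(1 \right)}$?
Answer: $-2$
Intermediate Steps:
$u{\left(O \right)} = O^{2}$
$1 \left(-2\right) u{\left(1 \right)} = 1 \left(-2\right) 1^{2} = \left(-2\right) 1 = -2$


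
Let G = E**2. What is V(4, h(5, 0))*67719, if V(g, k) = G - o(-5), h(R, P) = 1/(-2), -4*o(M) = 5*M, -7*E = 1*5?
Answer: -76183875/196 ≈ -3.8869e+5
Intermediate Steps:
E = -5/7 ≈ -0.71429
o(M) = -5*M/4
h(R, P) = -1/2
G = 25/49 (G = (-5/7)**2 = 25/49 ≈ 0.51020)
V(g, k) = -1125/196 (V(g, k) = 25/49 - (-5)*(-5)/4 = 25/49 - 1*25/4 = 25/49 - 25/4 = -1125/196)
V(4, h(5, 0))*67719 = -1125/196*67719 = -76183875/196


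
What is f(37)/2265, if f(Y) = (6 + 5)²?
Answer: 121/2265 ≈ 0.053422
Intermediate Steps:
f(Y) = 121 (f(Y) = 11² = 121)
f(37)/2265 = 121/2265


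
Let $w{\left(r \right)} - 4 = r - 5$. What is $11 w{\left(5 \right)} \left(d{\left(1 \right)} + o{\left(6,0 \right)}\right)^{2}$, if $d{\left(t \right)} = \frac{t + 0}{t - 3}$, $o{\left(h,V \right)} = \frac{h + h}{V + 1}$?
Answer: $5819$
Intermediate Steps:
$w{\left(r \right)} = -1 + r$ ($w{\left(r \right)} = 4 + \left(r - 5\right) = 4 + \left(-5 + r\right) = -1 + r$)
$o{\left(h,V \right)} = \frac{2 h}{1 + V}$
$d{\left(t \right)} = \frac{t}{-3 + t}$
$11 w{\left(5 \right)} \left(d{\left(1 \right)} + o{\left(6,0 \right)}\right)^{2} = 11 \left(-1 + 5\right) \left(1 \frac{1}{-3 + 1} + 2 \cdot 6 \frac{1}{1 + 0}\right)^{2} = 11 \cdot 4 \left(1 \frac{1}{-2} + 2 \cdot 6 \cdot 1^{-1}\right)^{2} = 44 \left(1 \left(- \frac{1}{2}\right) + 2 \cdot 6 \cdot 1\right)^{2} = 44 \left(- \frac{1}{2} + 12\right)^{2} = 44 \left(\frac{23}{2}\right)^{2} = 44 \cdot \frac{529}{4} = 5819$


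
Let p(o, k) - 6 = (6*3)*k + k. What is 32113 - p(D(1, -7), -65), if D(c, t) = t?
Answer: 33342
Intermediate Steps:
p(o, k) = 6 + 19*k (p(o, k) = 6 + ((6*3)*k + k) = 6 + (18*k + k) = 6 + 19*k)
32113 - p(D(1, -7), -65) = 32113 - (6 + 19*(-65)) = 32113 - (6 - 1235) = 32113 - 1*(-1229) = 32113 + 1229 = 33342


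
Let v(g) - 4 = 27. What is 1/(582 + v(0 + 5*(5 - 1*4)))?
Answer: 1/613 ≈ 0.0016313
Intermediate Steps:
v(g) = 31 (v(g) = 4 + 27 = 31)
1/(582 + v(0 + 5*(5 - 1*4))) = 1/(582 + 31) = 1/613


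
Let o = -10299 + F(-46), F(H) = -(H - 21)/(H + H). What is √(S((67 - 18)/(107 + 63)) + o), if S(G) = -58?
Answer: 3*I*√2435217/46 ≈ 101.77*I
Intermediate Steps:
F(H) = -(-21 + H)/(2*H)
o = -947575/92 (o = -10299 + (½)*(21 - 1*(-46))/(-46) = -10299 + (½)*(-1/46)*(21 + 46) = -10299 + (½)*(-1/46)*67 = -10299 - 67/92 = -947575/92 ≈ -10300.)
√(S((67 - 18)/(107 + 63)) + o) = √(-58 - 947575/92) = √(-952911/92) = 3*I*√2435217/46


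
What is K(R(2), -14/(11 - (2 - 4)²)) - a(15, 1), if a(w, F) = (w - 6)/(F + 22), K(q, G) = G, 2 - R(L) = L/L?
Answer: -55/23 ≈ -2.3913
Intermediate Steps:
R(L) = 1 (R(L) = 2 - L/L = 2 - 1*1 = 2 - 1 = 1)
a(w, F) = (-6 + w)/(22 + F)
K(R(2), -14/(11 - (2 - 4)²)) - a(15, 1) = -14/(11 - (2 - 4)²) - (-6 + 15)/(22 + 1) = -14/(11 - 1*(-2)²) - 9/23 = -14/(11 - 1*4) - 9/23 = -14/(11 - 4) - 1*9/23 = -14/7 - 9/23 = -14*⅐ - 9/23 = -2 - 9/23 = -55/23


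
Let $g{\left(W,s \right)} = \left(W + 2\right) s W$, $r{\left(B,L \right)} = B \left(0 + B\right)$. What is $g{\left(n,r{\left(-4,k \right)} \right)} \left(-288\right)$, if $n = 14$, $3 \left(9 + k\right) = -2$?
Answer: $-1032192$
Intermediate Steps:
$k = - \frac{29}{3}$ ($k = -9 + \frac{1}{3} \left(-2\right) = -9 - \frac{2}{3} = - \frac{29}{3} \approx -9.6667$)
$r{\left(B,L \right)} = B^{2}$ ($r{\left(B,L \right)} = B B = B^{2}$)
$g{\left(W,s \right)} = W s \left(2 + W\right)$ ($g{\left(W,s \right)} = \left(2 + W\right) s W = s \left(2 + W\right) W = W s \left(2 + W\right)$)
$g{\left(n,r{\left(-4,k \right)} \right)} \left(-288\right) = 14 \left(-4\right)^{2} \left(2 + 14\right) \left(-288\right) = 14 \cdot 16 \cdot 16 \left(-288\right) = 3584 \left(-288\right) = -1032192$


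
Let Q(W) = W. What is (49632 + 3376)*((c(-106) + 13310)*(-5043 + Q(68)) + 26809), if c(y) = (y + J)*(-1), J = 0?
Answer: -3536576665328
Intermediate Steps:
c(y) = -y (c(y) = (y + 0)*(-1) = y*(-1) = -y)
(49632 + 3376)*((c(-106) + 13310)*(-5043 + Q(68)) + 26809) = (49632 + 3376)*((-1*(-106) + 13310)*(-5043 + 68) + 26809) = 53008*((106 + 13310)*(-4975) + 26809) = 53008*(13416*(-4975) + 26809) = 53008*(-66744600 + 26809) = 53008*(-66717791) = -3536576665328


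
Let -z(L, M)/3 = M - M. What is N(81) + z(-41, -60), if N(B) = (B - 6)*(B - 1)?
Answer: 6000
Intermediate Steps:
N(B) = (-1 + B)*(-6 + B) (N(B) = (-6 + B)*(-1 + B) = (-1 + B)*(-6 + B))
z(L, M) = 0 (z(L, M) = -3*(M - M) = -3*0 = 0)
N(81) + z(-41, -60) = (6 + 81² - 7*81) + 0 = (6 + 6561 - 567) + 0 = 6000 + 0 = 6000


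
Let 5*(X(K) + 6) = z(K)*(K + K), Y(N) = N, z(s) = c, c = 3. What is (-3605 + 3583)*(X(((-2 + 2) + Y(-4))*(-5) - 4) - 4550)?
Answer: 499048/5 ≈ 99810.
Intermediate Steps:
z(s) = 3
X(K) = -6 + 6*K/5 (X(K) = -6 + (3*(K + K))/5 = -6 + (3*(2*K))/5 = -6 + (6*K)/5 = -6 + 6*K/5)
(-3605 + 3583)*(X(((-2 + 2) + Y(-4))*(-5) - 4) - 4550) = (-3605 + 3583)*((-6 + 6*(((-2 + 2) - 4)*(-5) - 4)/5) - 4550) = -22*((-6 + 6*((0 - 4)*(-5) - 4)/5) - 4550) = -22*((-6 + 6*(-4*(-5) - 4)/5) - 4550) = -22*((-6 + 6*(20 - 4)/5) - 4550) = -22*((-6 + (6/5)*16) - 4550) = -22*((-6 + 96/5) - 4550) = -22*(66/5 - 4550) = -22*(-22684/5) = 499048/5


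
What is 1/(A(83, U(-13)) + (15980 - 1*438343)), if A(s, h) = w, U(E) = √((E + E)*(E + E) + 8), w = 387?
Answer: -1/421976 ≈ -2.3698e-6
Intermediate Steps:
U(E) = √(8 + 4*E²) (U(E) = √((2*E)*(2*E) + 8) = √(4*E² + 8) = √(8 + 4*E²))
A(s, h) = 387
1/(A(83, U(-13)) + (15980 - 1*438343)) = 1/(387 + (15980 - 1*438343)) = 1/(387 + (15980 - 438343)) = 1/(387 - 422363) = 1/(-421976) = -1/421976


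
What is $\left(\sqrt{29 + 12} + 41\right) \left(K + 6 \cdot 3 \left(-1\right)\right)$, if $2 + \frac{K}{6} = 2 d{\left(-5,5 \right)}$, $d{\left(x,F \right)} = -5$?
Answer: $-3690 - 90 \sqrt{41} \approx -4266.3$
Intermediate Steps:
$K = -72$ ($K = -12 + 6 \cdot 2 \left(-5\right) = -12 + 6 \left(-10\right) = -12 - 60 = -72$)
$\left(\sqrt{29 + 12} + 41\right) \left(K + 6 \cdot 3 \left(-1\right)\right) = \left(\sqrt{29 + 12} + 41\right) \left(-72 + 6 \cdot 3 \left(-1\right)\right) = \left(\sqrt{41} + 41\right) \left(-72 + 18 \left(-1\right)\right) = \left(41 + \sqrt{41}\right) \left(-72 - 18\right) = \left(41 + \sqrt{41}\right) \left(-90\right) = -3690 - 90 \sqrt{41}$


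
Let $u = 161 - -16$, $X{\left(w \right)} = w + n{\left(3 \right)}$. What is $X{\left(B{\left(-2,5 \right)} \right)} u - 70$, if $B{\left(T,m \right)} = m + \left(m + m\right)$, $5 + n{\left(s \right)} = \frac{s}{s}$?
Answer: $1877$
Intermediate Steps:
$n{\left(s \right)} = -4$ ($n{\left(s \right)} = -5 + \frac{s}{s} = -5 + 1 = -4$)
$B{\left(T,m \right)} = 3 m$ ($B{\left(T,m \right)} = m + 2 m = 3 m$)
$X{\left(w \right)} = -4 + w$ ($X{\left(w \right)} = w - 4 = -4 + w$)
$u = 177$ ($u = 161 + 16 = 177$)
$X{\left(B{\left(-2,5 \right)} \right)} u - 70 = \left(-4 + 3 \cdot 5\right) 177 - 70 = \left(-4 + 15\right) 177 - 70 = 11 \cdot 177 - 70 = 1947 - 70 = 1877$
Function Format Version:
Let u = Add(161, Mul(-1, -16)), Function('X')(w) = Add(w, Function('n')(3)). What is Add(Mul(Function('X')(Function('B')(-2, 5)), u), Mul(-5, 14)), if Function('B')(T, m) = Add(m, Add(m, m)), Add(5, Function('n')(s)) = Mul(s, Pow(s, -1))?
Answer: 1877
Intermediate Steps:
Function('n')(s) = -4 (Function('n')(s) = Add(-5, Mul(s, Pow(s, -1))) = Add(-5, 1) = -4)
Function('B')(T, m) = Mul(3, m) (Function('B')(T, m) = Add(m, Mul(2, m)) = Mul(3, m))
Function('X')(w) = Add(-4, w) (Function('X')(w) = Add(w, -4) = Add(-4, w))
u = 177 (u = Add(161, 16) = 177)
Add(Mul(Function('X')(Function('B')(-2, 5)), u), Mul(-5, 14)) = Add(Mul(Add(-4, Mul(3, 5)), 177), Mul(-5, 14)) = Add(Mul(Add(-4, 15), 177), -70) = Add(Mul(11, 177), -70) = Add(1947, -70) = 1877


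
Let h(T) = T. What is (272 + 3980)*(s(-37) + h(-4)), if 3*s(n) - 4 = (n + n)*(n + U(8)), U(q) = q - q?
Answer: 3869320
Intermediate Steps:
U(q) = 0
s(n) = 4/3 + 2*n²/3 (s(n) = 4/3 + ((n + n)*(n + 0))/3 = 4/3 + ((2*n)*n)/3 = 4/3 + (2*n²)/3 = 4/3 + 2*n²/3)
(272 + 3980)*(s(-37) + h(-4)) = (272 + 3980)*((4/3 + (⅔)*(-37)²) - 4) = 4252*((4/3 + (⅔)*1369) - 4) = 4252*((4/3 + 2738/3) - 4) = 4252*(914 - 4) = 4252*910 = 3869320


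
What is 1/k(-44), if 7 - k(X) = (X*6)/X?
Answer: 1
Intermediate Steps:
k(X) = 1 (k(X) = 7 - X*6/X = 7 - 6*X/X = 7 - 1*6 = 7 - 6 = 1)
1/k(-44) = 1/1 = 1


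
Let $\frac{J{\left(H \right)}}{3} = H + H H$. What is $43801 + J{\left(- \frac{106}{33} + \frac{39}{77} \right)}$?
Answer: $\frac{779334637}{17787} \approx 43815.0$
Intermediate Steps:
$J{\left(H \right)} = 3 H + 3 H^{2}$ ($J{\left(H \right)} = 3 \left(H + H H\right) = 3 \left(H + H^{2}\right) = 3 H + 3 H^{2}$)
$43801 + J{\left(- \frac{106}{33} + \frac{39}{77} \right)} = 43801 + 3 \left(- \frac{106}{33} + \frac{39}{77}\right) \left(1 + \left(- \frac{106}{33} + \frac{39}{77}\right)\right) = 43801 + 3 \left(- \frac{625}{231}\right) \left(1 - \frac{625}{231}\right) = 43801 + 3 \left(- \frac{625}{231}\right) \left(- \frac{394}{231}\right) = 43801 + \frac{246250}{17787} = \frac{779334637}{17787}$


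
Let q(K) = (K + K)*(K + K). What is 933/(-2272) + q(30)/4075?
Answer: 175089/370336 ≈ 0.47278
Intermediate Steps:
q(K) = 4*K² (q(K) = (2*K)*(2*K) = 4*K²)
933/(-2272) + q(30)/4075 = 933/(-2272) + (4*30²)/4075 = 933*(-1/2272) + (4*900)*(1/4075) = -933/2272 + 3600*(1/4075) = -933/2272 + 144/163 = 175089/370336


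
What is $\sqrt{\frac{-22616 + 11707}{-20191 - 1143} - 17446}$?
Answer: $\frac{i \sqrt{7940131961370}}{21334} \approx 132.08 i$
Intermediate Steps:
$\sqrt{\frac{-22616 + 11707}{-20191 - 1143} - 17446} = \sqrt{- \frac{10909}{-21334} - 17446} = \sqrt{\left(-10909\right) \left(- \frac{1}{21334}\right) - 17446} = \sqrt{\frac{10909}{21334} - 17446} = \sqrt{- \frac{372182055}{21334}} = \frac{i \sqrt{7940131961370}}{21334}$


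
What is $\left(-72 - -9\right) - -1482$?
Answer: $1419$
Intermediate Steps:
$\left(-72 - -9\right) - -1482 = \left(-72 + 9\right) + 1482 = -63 + 1482 = 1419$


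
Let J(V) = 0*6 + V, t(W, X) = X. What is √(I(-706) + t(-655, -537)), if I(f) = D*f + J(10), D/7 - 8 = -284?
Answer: √1363465 ≈ 1167.7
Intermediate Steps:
D = -1932 (D = 56 + 7*(-284) = 56 - 1988 = -1932)
J(V) = V (J(V) = 0 + V = V)
I(f) = 10 - 1932*f (I(f) = -1932*f + 10 = 10 - 1932*f)
√(I(-706) + t(-655, -537)) = √((10 - 1932*(-706)) - 537) = √((10 + 1363992) - 537) = √(1364002 - 537) = √1363465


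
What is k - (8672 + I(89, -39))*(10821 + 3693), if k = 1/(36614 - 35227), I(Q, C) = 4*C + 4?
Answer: -171515421359/1387 ≈ -1.2366e+8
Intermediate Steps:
I(Q, C) = 4 + 4*C
k = 1/1387 ≈ 0.00072098
k - (8672 + I(89, -39))*(10821 + 3693) = 1/1387 - (8672 + (4 + 4*(-39)))*(10821 + 3693) = 1/1387 - (8672 + (4 - 156))*14514 = 1/1387 - (8672 - 152)*14514 = 1/1387 - 8520*14514 = 1/1387 - 1*123659280 = 1/1387 - 123659280 = -171515421359/1387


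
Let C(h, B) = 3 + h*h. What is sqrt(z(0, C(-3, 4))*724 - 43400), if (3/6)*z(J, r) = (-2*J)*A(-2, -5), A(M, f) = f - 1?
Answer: 10*I*sqrt(434) ≈ 208.33*I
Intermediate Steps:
C(h, B) = 3 + h**2
A(M, f) = -1 + f
z(J, r) = 24*J (z(J, r) = 2*((-2*J)*(-1 - 5)) = 2*(-2*J*(-6)) = 2*(12*J) = 24*J)
sqrt(z(0, C(-3, 4))*724 - 43400) = sqrt((24*0)*724 - 43400) = sqrt(0*724 - 43400) = sqrt(0 - 43400) = sqrt(-43400) = 10*I*sqrt(434)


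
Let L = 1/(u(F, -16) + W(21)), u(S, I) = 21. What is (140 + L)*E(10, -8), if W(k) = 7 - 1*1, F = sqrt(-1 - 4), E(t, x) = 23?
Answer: 86963/27 ≈ 3220.9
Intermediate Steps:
F = I*sqrt(5) (F = sqrt(-5) = I*sqrt(5) ≈ 2.2361*I)
W(k) = 6 (W(k) = 7 - 1 = 6)
L = 1/27 (L = 1/(21 + 6) = 1/27 ≈ 0.037037)
(140 + L)*E(10, -8) = (140 + 1/27)*23 = (3781/27)*23 = 86963/27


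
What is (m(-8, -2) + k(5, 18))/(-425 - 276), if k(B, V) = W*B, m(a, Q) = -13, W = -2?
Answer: 23/701 ≈ 0.032810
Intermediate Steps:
k(B, V) = -2*B
(m(-8, -2) + k(5, 18))/(-425 - 276) = (-13 - 2*5)/(-425 - 276) = (-13 - 10)/(-701) = -23*(-1/701) = 23/701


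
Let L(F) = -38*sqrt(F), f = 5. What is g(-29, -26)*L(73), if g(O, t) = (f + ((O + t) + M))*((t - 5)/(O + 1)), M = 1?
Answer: 4123*sqrt(73)/2 ≈ 17613.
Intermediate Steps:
g(O, t) = (-5 + t)*(6 + O + t)/(1 + O) (g(O, t) = (5 + ((O + t) + 1))*((t - 5)/(O + 1)) = (5 + (1 + O + t))*((-5 + t)/(1 + O)) = (6 + O + t)*((-5 + t)/(1 + O)) = (-5 + t)*(6 + O + t)/(1 + O))
g(-29, -26)*L(73) = ((-30 - 26 + (-26)**2 - 5*(-29) - 29*(-26))/(1 - 29))*(-38*sqrt(73)) = ((-30 - 26 + 676 + 145 + 754)/(-28))*(-38*sqrt(73)) = (-1/28*1519)*(-38*sqrt(73)) = -(-4123)*sqrt(73)/2 = 4123*sqrt(73)/2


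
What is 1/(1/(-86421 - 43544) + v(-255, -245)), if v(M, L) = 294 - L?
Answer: 129965/70051134 ≈ 0.0018553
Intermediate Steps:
1/(1/(-86421 - 43544) + v(-255, -245)) = 1/(1/(-86421 - 43544) + (294 - 1*(-245))) = 1/(1/(-129965) + (294 + 245)) = 1/(-1/129965 + 539) = 1/(70051134/129965) = 129965/70051134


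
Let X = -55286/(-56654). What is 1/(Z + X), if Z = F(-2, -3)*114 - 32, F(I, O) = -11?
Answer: -28327/36400879 ≈ -0.00077820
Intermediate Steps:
X = 27643/28327 (X = -55286*(-1/56654) = 27643/28327 ≈ 0.97585)
Z = -1286 (Z = -11*114 - 32 = -1254 - 32 = -1286)
1/(Z + X) = 1/(-1286 + 27643/28327) = 1/(-36400879/28327) = -28327/36400879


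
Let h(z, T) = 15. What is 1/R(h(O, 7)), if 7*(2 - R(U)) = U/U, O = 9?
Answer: 7/13 ≈ 0.53846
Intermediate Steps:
R(U) = 13/7 (R(U) = 2 - U/(7*U) = 2 - 1/7*1 = 2 - 1/7 = 13/7)
1/R(h(O, 7)) = 1/(13/7) = 7/13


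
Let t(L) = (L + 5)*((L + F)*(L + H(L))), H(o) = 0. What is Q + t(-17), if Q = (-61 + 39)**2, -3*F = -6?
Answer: -2576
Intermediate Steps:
F = 2 (F = -1/3*(-6) = 2)
t(L) = L*(2 + L)*(5 + L) (t(L) = (L + 5)*((L + 2)*(L + 0)) = (5 + L)*((2 + L)*L) = (5 + L)*(L*(2 + L)) = L*(2 + L)*(5 + L))
Q = 484 (Q = (-22)**2 = 484)
Q + t(-17) = 484 - 17*(10 + (-17)**2 + 7*(-17)) = 484 - 17*(10 + 289 - 119) = 484 - 17*180 = 484 - 3060 = -2576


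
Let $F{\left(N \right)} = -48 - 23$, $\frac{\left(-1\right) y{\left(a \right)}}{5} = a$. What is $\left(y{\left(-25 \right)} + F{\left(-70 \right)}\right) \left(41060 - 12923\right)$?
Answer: $1519398$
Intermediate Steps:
$y{\left(a \right)} = - 5 a$
$F{\left(N \right)} = -71$ ($F{\left(N \right)} = -48 - 23 = -71$)
$\left(y{\left(-25 \right)} + F{\left(-70 \right)}\right) \left(41060 - 12923\right) = \left(\left(-5\right) \left(-25\right) - 71\right) \left(41060 - 12923\right) = \left(125 - 71\right) 28137 = 54 \cdot 28137 = 1519398$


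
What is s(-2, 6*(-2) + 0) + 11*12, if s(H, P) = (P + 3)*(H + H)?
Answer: 168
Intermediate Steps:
s(H, P) = 2*H*(3 + P) (s(H, P) = (3 + P)*(2*H) = 2*H*(3 + P))
s(-2, 6*(-2) + 0) + 11*12 = 2*(-2)*(3 + (6*(-2) + 0)) + 11*12 = 2*(-2)*(3 + (-12 + 0)) + 132 = 2*(-2)*(3 - 12) + 132 = 2*(-2)*(-9) + 132 = 36 + 132 = 168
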